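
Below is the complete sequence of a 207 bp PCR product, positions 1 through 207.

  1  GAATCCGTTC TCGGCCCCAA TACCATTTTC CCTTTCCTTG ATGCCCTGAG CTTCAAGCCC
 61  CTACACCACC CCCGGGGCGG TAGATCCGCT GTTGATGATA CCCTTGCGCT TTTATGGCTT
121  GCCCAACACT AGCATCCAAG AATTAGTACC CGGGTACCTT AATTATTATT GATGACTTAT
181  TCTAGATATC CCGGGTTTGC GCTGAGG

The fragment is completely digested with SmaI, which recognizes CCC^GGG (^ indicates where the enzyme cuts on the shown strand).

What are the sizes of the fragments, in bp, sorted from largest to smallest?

SmaI sites (CCCGGG) start at positions 71, 149, 190.
SmaI cuts after base 3 of each site, so after positions 73, 151, 192.
Linear molecule, 3 cuts → 4 fragments:
  1–73 → 73 bp
  74–151 → 78 bp
  152–192 → 41 bp
  193–207 → 15 bp
Sorted largest to smallest: 78, 73, 41, 15 bp.

78, 73, 41, 15 bp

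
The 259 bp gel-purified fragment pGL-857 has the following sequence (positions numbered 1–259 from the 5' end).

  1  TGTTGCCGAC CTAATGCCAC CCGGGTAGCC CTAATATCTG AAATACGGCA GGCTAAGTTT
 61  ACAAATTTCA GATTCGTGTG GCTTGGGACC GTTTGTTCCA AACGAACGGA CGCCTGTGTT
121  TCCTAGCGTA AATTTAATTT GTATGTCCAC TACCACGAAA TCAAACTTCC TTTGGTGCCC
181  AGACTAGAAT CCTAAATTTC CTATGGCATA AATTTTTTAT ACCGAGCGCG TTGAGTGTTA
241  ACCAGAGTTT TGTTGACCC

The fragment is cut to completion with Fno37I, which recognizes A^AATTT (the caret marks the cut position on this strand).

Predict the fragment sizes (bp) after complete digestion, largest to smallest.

67, 64, 63, 49, 16 bp

Fno37I sites (AAATTT) start at positions 63, 130, 194, 210.
Fno37I cuts after the first base of each site, so after positions 63, 130, 194, 210.
Linear molecule, 4 cuts → 5 fragments:
  1–63 → 63 bp
  64–130 → 67 bp
  131–194 → 64 bp
  195–210 → 16 bp
  211–259 → 49 bp
Sorted largest to smallest: 67, 64, 63, 49, 16 bp.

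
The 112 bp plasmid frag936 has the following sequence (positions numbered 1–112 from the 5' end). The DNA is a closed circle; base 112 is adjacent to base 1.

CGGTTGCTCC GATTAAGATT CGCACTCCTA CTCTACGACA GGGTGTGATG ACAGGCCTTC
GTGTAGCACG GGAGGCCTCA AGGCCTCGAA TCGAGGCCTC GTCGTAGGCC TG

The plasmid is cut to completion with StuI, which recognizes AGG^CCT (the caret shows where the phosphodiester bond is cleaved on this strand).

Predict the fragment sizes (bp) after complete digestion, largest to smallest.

StuI sites (AGGCCT) start at positions 53, 73, 81, 94, 106.
StuI cuts after base 3 of each site, so after positions 55, 75, 83, 96, 108.
Circular molecule, 5 cuts → 5 fragments:
  56–75 → 20 bp
  76–83 → 8 bp
  84–96 → 13 bp
  97–108 → 12 bp
  109–112 then 1–55 → 4 + 55 = 59 bp
Sorted largest to smallest: 59, 20, 13, 12, 8 bp.

59, 20, 13, 12, 8 bp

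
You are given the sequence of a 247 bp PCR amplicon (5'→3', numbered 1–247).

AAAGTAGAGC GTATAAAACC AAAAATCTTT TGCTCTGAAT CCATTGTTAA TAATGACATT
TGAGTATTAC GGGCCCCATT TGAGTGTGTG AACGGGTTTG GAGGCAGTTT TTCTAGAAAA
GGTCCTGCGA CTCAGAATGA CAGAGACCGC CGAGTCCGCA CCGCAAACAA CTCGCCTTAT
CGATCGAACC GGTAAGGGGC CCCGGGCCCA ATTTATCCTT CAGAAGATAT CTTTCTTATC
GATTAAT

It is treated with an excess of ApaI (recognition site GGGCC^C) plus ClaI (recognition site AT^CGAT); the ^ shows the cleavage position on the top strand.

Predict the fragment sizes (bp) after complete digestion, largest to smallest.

ApaI sites (GGGCCC) start at positions 71, 197, 204.
ApaI cuts after base 5 of each site (before the last base), so after positions 75, 201, 208.
ClaI sites (ATCGAT) start at positions 179, 238.
ClaI cuts after base 2 of each site, so after positions 180, 239.
Combined cut positions: 75, 180, 201, 208, 239.
Linear molecule, 5 cuts → 6 fragments:
  1–75 → 75 bp
  76–180 → 105 bp
  181–201 → 21 bp
  202–208 → 7 bp
  209–239 → 31 bp
  240–247 → 8 bp
Sorted largest to smallest: 105, 75, 31, 21, 8, 7 bp.

105, 75, 31, 21, 8, 7 bp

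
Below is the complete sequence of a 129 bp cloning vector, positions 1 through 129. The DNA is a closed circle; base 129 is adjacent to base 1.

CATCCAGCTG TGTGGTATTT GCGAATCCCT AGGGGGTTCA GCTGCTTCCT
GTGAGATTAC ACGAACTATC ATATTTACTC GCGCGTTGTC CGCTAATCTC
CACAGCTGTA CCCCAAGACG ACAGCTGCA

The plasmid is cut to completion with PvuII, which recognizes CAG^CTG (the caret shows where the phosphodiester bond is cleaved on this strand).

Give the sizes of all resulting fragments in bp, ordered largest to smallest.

PvuII sites (CAGCTG) start at positions 5, 39, 103, 122.
PvuII cuts after base 3 of each site, so after positions 7, 41, 105, 124.
Circular molecule, 4 cuts → 4 fragments:
  8–41 → 34 bp
  42–105 → 64 bp
  106–124 → 19 bp
  125–129 then 1–7 → 5 + 7 = 12 bp
Sorted largest to smallest: 64, 34, 19, 12 bp.

64, 34, 19, 12 bp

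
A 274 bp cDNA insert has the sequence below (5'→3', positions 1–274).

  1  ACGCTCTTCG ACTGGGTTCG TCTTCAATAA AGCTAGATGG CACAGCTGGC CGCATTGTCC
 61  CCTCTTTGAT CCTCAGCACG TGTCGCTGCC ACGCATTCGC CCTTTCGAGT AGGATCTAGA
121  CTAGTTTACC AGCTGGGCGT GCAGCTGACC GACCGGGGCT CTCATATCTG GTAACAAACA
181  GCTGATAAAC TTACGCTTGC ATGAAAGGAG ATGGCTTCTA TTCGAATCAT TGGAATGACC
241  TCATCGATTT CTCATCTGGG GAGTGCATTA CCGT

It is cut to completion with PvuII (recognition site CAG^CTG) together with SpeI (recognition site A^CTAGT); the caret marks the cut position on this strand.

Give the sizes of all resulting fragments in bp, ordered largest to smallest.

PvuII sites (CAGCTG) start at positions 43, 130, 142, 179.
PvuII cuts after base 3 of each site, so after positions 45, 132, 144, 181.
The SpeI site (ACTAGT) starts at position 120.
SpeI cuts after the first base of each site, so after position 120.
Combined cut positions: 45, 120, 132, 144, 181.
Linear molecule, 5 cuts → 6 fragments:
  1–45 → 45 bp
  46–120 → 75 bp
  121–132 → 12 bp
  133–144 → 12 bp
  145–181 → 37 bp
  182–274 → 93 bp
Sorted largest to smallest: 93, 75, 45, 37, 12, 12 bp.

93, 75, 45, 37, 12, 12 bp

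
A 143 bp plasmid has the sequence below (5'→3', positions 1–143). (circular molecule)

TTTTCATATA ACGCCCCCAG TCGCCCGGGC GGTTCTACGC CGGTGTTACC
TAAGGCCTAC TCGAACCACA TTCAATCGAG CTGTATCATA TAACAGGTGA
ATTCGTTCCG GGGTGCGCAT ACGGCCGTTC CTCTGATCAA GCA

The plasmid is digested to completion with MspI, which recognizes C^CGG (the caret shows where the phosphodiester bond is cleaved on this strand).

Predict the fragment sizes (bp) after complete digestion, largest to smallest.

MspI sites (CCGG) start at positions 25, 40, 108.
MspI cuts after the first base of each site, so after positions 25, 40, 108.
Circular molecule, 3 cuts → 3 fragments:
  26–40 → 15 bp
  41–108 → 68 bp
  109–143 then 1–25 → 35 + 25 = 60 bp
Sorted largest to smallest: 68, 60, 15 bp.

68, 60, 15 bp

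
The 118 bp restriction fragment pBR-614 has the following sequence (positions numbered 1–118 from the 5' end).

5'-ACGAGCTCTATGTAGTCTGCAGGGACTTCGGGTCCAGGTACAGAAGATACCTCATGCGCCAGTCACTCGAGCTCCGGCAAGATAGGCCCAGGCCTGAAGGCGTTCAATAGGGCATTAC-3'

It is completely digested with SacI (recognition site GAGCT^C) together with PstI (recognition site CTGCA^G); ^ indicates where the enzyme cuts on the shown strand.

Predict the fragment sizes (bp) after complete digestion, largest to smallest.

52, 45, 14, 7 bp

SacI sites (GAGCTC) start at positions 3, 69.
SacI cuts after base 5 of each site (before the last base), so after positions 7, 73.
The PstI site (CTGCAG) starts at position 17.
PstI cuts after base 5 of each site (before the last base), so after position 21.
Combined cut positions: 7, 21, 73.
Linear molecule, 3 cuts → 4 fragments:
  1–7 → 7 bp
  8–21 → 14 bp
  22–73 → 52 bp
  74–118 → 45 bp
Sorted largest to smallest: 52, 45, 14, 7 bp.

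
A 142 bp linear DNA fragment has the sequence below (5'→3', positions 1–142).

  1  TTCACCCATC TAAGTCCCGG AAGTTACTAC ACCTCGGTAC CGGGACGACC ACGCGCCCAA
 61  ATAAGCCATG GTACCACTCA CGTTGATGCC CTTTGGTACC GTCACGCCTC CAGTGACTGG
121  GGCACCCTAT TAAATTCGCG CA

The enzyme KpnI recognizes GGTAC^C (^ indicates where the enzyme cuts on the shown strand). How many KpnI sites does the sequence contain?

3

GGTACC occurs starting at positions 36, 70, 95.
KpnI cuts at 3 sites.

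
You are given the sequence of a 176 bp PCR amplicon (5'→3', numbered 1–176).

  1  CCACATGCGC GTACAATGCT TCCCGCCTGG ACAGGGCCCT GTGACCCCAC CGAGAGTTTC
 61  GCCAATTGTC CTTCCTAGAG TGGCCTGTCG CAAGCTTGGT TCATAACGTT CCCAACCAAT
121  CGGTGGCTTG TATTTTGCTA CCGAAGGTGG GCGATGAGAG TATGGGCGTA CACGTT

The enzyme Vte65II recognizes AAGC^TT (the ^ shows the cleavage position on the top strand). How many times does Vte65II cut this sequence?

AAGCTT occurs starting at position 92.
Vte65II cuts at 1 site.

1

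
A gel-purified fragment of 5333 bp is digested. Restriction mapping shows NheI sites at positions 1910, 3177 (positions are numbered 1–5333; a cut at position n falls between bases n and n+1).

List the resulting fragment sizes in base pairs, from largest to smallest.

2156, 1910, 1267 bp

Linear molecule, 2 cuts → 3 fragments:
  1910 − 0 = 1910 bp
  3177 − 1910 = 1267 bp
  5333 − 3177 = 2156 bp
Sorted largest to smallest: 2156, 1910, 1267 bp.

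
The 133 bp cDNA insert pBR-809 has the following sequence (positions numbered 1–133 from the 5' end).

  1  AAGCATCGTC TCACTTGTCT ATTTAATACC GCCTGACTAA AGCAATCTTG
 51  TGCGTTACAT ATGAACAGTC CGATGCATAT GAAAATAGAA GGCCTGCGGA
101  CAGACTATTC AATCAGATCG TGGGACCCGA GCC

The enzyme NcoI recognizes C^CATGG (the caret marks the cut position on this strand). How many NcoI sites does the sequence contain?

0

No occurrence of CCATGG is present in the sequence.
NcoI does not cut: 0 sites.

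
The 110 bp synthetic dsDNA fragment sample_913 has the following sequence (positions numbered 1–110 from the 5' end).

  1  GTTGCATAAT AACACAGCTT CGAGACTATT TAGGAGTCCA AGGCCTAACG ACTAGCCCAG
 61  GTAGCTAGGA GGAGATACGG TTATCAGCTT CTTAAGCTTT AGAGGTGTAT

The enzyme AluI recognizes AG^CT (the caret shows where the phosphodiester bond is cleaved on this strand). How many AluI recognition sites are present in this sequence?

AGCT occurs starting at positions 16, 63, 86, 95.
AluI cuts at 4 sites.

4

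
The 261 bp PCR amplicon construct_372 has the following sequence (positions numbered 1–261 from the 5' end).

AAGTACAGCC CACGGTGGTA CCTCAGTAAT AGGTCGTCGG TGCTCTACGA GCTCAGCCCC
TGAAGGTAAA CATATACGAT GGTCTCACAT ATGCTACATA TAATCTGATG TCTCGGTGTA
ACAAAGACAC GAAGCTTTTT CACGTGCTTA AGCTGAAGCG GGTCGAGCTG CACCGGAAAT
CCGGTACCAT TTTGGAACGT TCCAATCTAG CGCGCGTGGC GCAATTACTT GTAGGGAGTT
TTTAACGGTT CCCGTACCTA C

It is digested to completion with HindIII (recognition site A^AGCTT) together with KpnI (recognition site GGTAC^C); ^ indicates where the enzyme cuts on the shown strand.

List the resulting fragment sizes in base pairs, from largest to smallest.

The HindIII site (AAGCTT) starts at position 132.
HindIII cuts after the first base of each site, so after position 132.
KpnI sites (GGTACC) start at positions 17, 183.
KpnI cuts after base 5 of each site (before the last base), so after positions 21, 187.
Combined cut positions: 21, 132, 187.
Linear molecule, 3 cuts → 4 fragments:
  1–21 → 21 bp
  22–132 → 111 bp
  133–187 → 55 bp
  188–261 → 74 bp
Sorted largest to smallest: 111, 74, 55, 21 bp.

111, 74, 55, 21 bp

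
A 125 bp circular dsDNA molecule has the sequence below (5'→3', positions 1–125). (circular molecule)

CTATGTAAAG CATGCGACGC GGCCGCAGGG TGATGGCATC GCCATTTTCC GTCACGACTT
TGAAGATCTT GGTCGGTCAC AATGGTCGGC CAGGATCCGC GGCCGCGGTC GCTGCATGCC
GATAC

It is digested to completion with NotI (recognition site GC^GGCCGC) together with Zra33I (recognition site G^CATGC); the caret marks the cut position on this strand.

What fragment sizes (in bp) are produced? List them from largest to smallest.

80, 21, 14, 10 bp

NotI sites (GCGGCCGC) start at positions 19, 99.
NotI cuts after base 2 of each site, so after positions 20, 100.
Zra33I sites (GCATGC) start at positions 10, 114.
Zra33I cuts after the first base of each site, so after positions 10, 114.
Combined cut positions: 10, 20, 100, 114.
Circular molecule, 4 cuts → 4 fragments:
  11–20 → 10 bp
  21–100 → 80 bp
  101–114 → 14 bp
  115–125 then 1–10 → 11 + 10 = 21 bp
Sorted largest to smallest: 80, 21, 14, 10 bp.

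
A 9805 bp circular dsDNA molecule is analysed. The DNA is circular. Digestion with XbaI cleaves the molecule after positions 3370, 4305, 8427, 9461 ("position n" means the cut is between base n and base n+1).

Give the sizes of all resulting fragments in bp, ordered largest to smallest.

4122, 3714, 1034, 935 bp

Circular molecule, 4 cuts → 4 fragments:
  4305 − 3370 = 935 bp
  8427 − 4305 = 4122 bp
  9461 − 8427 = 1034 bp
  wrap: 9805 − 9461 + 3370 = 3714 bp
Sorted largest to smallest: 4122, 3714, 1034, 935 bp.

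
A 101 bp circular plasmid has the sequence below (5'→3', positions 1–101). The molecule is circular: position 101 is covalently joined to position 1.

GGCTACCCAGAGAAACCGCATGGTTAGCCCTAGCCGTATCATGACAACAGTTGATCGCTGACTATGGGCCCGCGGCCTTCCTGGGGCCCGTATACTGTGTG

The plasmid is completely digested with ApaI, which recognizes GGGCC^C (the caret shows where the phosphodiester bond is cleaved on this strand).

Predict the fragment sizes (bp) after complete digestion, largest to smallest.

ApaI sites (GGGCCC) start at positions 66, 84.
ApaI cuts after base 5 of each site (before the last base), so after positions 70, 88.
Circular molecule, 2 cuts → 2 fragments:
  71–88 → 18 bp
  89–101 then 1–70 → 13 + 70 = 83 bp
Sorted largest to smallest: 83, 18 bp.

83, 18 bp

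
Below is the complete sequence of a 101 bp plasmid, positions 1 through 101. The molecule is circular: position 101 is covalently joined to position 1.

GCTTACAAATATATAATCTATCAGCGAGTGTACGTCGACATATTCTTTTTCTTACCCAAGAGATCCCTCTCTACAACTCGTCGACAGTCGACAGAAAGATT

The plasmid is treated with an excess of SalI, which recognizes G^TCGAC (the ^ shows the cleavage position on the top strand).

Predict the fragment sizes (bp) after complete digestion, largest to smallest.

SalI sites (GTCGAC) start at positions 34, 80, 87.
SalI cuts after the first base of each site, so after positions 34, 80, 87.
Circular molecule, 3 cuts → 3 fragments:
  35–80 → 46 bp
  81–87 → 7 bp
  88–101 then 1–34 → 14 + 34 = 48 bp
Sorted largest to smallest: 48, 46, 7 bp.

48, 46, 7 bp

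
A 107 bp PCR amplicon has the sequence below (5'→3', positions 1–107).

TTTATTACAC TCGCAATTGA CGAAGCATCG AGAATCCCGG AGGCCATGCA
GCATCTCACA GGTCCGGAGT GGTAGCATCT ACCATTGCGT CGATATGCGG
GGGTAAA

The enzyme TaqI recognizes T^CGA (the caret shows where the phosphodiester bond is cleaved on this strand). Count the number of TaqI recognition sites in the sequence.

TCGA occurs starting at positions 28, 90.
TaqI cuts at 2 sites.

2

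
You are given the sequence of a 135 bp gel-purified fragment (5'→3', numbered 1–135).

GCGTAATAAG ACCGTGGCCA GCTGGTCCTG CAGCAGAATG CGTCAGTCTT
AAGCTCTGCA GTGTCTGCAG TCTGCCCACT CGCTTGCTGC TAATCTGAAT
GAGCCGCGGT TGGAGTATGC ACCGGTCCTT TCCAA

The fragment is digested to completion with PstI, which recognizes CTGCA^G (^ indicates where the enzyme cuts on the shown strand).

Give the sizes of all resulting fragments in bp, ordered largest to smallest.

PstI sites (CTGCAG) start at positions 28, 56, 65.
PstI cuts after base 5 of each site (before the last base), so after positions 32, 60, 69.
Linear molecule, 3 cuts → 4 fragments:
  1–32 → 32 bp
  33–60 → 28 bp
  61–69 → 9 bp
  70–135 → 66 bp
Sorted largest to smallest: 66, 32, 28, 9 bp.

66, 32, 28, 9 bp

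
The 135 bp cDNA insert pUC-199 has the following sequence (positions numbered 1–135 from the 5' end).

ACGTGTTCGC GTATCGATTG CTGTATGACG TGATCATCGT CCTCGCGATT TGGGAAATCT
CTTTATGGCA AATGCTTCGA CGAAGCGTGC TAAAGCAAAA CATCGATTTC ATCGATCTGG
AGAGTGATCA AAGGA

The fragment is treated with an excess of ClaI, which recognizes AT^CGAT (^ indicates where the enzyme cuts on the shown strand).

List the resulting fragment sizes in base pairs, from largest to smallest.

89, 23, 14, 9 bp

ClaI sites (ATCGAT) start at positions 13, 102, 111.
ClaI cuts after base 2 of each site, so after positions 14, 103, 112.
Linear molecule, 3 cuts → 4 fragments:
  1–14 → 14 bp
  15–103 → 89 bp
  104–112 → 9 bp
  113–135 → 23 bp
Sorted largest to smallest: 89, 23, 14, 9 bp.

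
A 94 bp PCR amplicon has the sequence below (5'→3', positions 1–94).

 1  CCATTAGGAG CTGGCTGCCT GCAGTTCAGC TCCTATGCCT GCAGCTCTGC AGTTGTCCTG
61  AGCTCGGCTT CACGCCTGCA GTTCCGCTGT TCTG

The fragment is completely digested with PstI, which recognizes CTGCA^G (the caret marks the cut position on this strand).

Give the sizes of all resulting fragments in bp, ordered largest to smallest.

PstI sites (CTGCAG) start at positions 19, 39, 47, 76.
PstI cuts after base 5 of each site (before the last base), so after positions 23, 43, 51, 80.
Linear molecule, 4 cuts → 5 fragments:
  1–23 → 23 bp
  24–43 → 20 bp
  44–51 → 8 bp
  52–80 → 29 bp
  81–94 → 14 bp
Sorted largest to smallest: 29, 23, 20, 14, 8 bp.

29, 23, 20, 14, 8 bp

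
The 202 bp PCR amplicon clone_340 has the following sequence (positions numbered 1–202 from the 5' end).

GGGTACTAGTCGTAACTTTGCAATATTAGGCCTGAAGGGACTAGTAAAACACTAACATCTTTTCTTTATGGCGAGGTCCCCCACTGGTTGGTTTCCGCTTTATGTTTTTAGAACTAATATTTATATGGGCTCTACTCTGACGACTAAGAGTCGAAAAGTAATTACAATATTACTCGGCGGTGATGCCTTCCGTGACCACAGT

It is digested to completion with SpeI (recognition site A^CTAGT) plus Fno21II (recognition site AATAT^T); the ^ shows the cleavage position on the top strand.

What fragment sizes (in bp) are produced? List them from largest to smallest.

SpeI sites (ACTAGT) start at positions 5, 40.
SpeI cuts after the first base of each site, so after positions 5, 40.
Fno21II sites (AATATT) start at positions 22, 116, 166.
Fno21II cuts after base 5 of each site (before the last base), so after positions 26, 120, 170.
Combined cut positions: 5, 26, 40, 120, 170.
Linear molecule, 5 cuts → 6 fragments:
  1–5 → 5 bp
  6–26 → 21 bp
  27–40 → 14 bp
  41–120 → 80 bp
  121–170 → 50 bp
  171–202 → 32 bp
Sorted largest to smallest: 80, 50, 32, 21, 14, 5 bp.

80, 50, 32, 21, 14, 5 bp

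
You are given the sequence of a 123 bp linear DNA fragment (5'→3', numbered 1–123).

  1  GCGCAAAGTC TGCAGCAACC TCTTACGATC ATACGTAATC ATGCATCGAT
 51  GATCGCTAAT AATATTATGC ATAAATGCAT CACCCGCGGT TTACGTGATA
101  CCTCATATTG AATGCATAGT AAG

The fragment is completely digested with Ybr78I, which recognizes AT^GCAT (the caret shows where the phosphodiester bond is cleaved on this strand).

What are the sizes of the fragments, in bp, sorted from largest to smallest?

42, 37, 26, 10, 8 bp

Ybr78I sites (ATGCAT) start at positions 41, 67, 75, 112.
Ybr78I cuts after base 2 of each site, so after positions 42, 68, 76, 113.
Linear molecule, 4 cuts → 5 fragments:
  1–42 → 42 bp
  43–68 → 26 bp
  69–76 → 8 bp
  77–113 → 37 bp
  114–123 → 10 bp
Sorted largest to smallest: 42, 37, 26, 10, 8 bp.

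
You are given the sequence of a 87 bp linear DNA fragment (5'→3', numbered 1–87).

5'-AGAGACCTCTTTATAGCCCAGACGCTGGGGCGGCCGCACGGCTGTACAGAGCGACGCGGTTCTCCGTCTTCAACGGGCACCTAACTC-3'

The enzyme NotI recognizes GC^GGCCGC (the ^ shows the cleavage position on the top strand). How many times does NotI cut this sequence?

GCGGCCGC occurs starting at position 30.
NotI cuts at 1 site.

1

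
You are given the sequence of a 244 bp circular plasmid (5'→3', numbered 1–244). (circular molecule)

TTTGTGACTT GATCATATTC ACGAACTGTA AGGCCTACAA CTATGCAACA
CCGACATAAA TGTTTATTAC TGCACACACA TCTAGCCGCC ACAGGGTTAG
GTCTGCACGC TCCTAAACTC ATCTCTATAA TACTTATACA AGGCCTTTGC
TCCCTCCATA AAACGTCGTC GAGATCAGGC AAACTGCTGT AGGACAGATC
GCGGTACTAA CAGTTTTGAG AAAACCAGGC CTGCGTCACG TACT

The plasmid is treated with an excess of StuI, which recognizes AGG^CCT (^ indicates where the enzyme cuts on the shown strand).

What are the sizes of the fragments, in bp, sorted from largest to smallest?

110, 86, 48 bp

StuI sites (AGGCCT) start at positions 31, 141, 227.
StuI cuts after base 3 of each site, so after positions 33, 143, 229.
Circular molecule, 3 cuts → 3 fragments:
  34–143 → 110 bp
  144–229 → 86 bp
  230–244 then 1–33 → 15 + 33 = 48 bp
Sorted largest to smallest: 110, 86, 48 bp.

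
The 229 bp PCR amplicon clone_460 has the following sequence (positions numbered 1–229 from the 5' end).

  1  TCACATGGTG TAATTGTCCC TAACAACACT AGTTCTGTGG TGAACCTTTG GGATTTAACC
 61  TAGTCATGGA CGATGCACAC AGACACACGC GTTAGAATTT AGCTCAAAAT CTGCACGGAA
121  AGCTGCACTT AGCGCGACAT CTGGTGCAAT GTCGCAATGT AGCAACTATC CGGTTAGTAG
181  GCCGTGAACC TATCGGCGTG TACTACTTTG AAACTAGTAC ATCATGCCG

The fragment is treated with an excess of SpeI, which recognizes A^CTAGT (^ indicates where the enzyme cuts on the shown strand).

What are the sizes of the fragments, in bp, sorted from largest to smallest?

185, 28, 16 bp

SpeI sites (ACTAGT) start at positions 28, 213.
SpeI cuts after the first base of each site, so after positions 28, 213.
Linear molecule, 2 cuts → 3 fragments:
  1–28 → 28 bp
  29–213 → 185 bp
  214–229 → 16 bp
Sorted largest to smallest: 185, 28, 16 bp.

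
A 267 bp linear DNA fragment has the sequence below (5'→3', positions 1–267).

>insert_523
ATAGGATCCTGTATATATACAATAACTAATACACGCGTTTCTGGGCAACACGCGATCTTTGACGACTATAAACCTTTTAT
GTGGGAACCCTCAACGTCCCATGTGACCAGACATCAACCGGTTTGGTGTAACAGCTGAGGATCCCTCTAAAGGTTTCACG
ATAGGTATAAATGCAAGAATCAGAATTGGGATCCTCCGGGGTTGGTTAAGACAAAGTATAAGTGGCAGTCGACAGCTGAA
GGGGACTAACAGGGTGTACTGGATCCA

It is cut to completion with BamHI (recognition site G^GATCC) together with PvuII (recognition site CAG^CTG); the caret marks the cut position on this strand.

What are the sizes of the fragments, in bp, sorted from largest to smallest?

BamHI sites (GGATCC) start at positions 4, 139, 189, 261.
BamHI cuts after the first base of each site, so after positions 4, 139, 189, 261.
PvuII sites (CAGCTG) start at positions 132, 233.
PvuII cuts after base 3 of each site, so after positions 134, 235.
Combined cut positions: 4, 134, 139, 189, 235, 261.
Linear molecule, 6 cuts → 7 fragments:
  1–4 → 4 bp
  5–134 → 130 bp
  135–139 → 5 bp
  140–189 → 50 bp
  190–235 → 46 bp
  236–261 → 26 bp
  262–267 → 6 bp
Sorted largest to smallest: 130, 50, 46, 26, 6, 5, 4 bp.

130, 50, 46, 26, 6, 5, 4 bp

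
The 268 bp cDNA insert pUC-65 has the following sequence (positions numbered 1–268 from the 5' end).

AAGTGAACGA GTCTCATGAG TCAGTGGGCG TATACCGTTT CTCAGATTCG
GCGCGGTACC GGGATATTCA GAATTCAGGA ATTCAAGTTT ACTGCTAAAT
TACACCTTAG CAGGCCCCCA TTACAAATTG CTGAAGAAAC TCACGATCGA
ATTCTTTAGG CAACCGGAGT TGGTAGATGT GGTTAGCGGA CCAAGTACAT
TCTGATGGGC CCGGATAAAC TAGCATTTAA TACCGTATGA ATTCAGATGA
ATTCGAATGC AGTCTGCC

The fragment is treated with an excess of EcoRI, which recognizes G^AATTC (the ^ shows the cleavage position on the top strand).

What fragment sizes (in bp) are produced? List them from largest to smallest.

EcoRI sites (GAATTC) start at positions 71, 79, 149, 239, 249.
EcoRI cuts after the first base of each site, so after positions 71, 79, 149, 239, 249.
Linear molecule, 5 cuts → 6 fragments:
  1–71 → 71 bp
  72–79 → 8 bp
  80–149 → 70 bp
  150–239 → 90 bp
  240–249 → 10 bp
  250–268 → 19 bp
Sorted largest to smallest: 90, 71, 70, 19, 10, 8 bp.

90, 71, 70, 19, 10, 8 bp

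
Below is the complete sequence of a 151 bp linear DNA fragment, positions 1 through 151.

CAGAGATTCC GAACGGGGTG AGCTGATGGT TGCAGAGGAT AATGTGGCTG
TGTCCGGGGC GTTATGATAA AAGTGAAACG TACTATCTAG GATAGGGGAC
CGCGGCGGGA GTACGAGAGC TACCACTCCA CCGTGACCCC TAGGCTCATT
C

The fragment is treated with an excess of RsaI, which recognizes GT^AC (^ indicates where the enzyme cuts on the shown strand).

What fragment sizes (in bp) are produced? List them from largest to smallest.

81, 39, 31 bp

RsaI sites (GTAC) start at positions 80, 111.
RsaI cuts after base 2 of each site, so after positions 81, 112.
Linear molecule, 2 cuts → 3 fragments:
  1–81 → 81 bp
  82–112 → 31 bp
  113–151 → 39 bp
Sorted largest to smallest: 81, 39, 31 bp.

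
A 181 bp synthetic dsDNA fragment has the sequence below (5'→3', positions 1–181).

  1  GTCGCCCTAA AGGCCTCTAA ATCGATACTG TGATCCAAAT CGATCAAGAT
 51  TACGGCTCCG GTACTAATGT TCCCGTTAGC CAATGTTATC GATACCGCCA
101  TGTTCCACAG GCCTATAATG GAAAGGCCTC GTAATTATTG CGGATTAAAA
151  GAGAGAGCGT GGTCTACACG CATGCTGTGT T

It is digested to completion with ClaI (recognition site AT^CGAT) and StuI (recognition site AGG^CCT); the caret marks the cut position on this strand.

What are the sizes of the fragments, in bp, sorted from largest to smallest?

ClaI sites (ATCGAT) start at positions 21, 39, 88.
ClaI cuts after base 2 of each site, so after positions 22, 40, 89.
StuI sites (AGGCCT) start at positions 11, 109, 124.
StuI cuts after base 3 of each site, so after positions 13, 111, 126.
Combined cut positions: 13, 22, 40, 89, 111, 126.
Linear molecule, 6 cuts → 7 fragments:
  1–13 → 13 bp
  14–22 → 9 bp
  23–40 → 18 bp
  41–89 → 49 bp
  90–111 → 22 bp
  112–126 → 15 bp
  127–181 → 55 bp
Sorted largest to smallest: 55, 49, 22, 18, 15, 13, 9 bp.

55, 49, 22, 18, 15, 13, 9 bp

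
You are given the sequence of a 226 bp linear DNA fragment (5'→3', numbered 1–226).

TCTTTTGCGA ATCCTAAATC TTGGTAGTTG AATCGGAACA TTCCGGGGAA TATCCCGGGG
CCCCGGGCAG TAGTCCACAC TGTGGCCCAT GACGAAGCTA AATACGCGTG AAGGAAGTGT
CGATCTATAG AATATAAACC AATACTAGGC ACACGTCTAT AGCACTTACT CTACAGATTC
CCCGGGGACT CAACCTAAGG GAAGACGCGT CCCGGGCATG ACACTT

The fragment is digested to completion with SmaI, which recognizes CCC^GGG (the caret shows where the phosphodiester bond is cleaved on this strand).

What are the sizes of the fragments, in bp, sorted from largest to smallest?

119, 56, 30, 13, 8 bp

SmaI sites (CCCGGG) start at positions 54, 62, 181, 211.
SmaI cuts after base 3 of each site, so after positions 56, 64, 183, 213.
Linear molecule, 4 cuts → 5 fragments:
  1–56 → 56 bp
  57–64 → 8 bp
  65–183 → 119 bp
  184–213 → 30 bp
  214–226 → 13 bp
Sorted largest to smallest: 119, 56, 30, 13, 8 bp.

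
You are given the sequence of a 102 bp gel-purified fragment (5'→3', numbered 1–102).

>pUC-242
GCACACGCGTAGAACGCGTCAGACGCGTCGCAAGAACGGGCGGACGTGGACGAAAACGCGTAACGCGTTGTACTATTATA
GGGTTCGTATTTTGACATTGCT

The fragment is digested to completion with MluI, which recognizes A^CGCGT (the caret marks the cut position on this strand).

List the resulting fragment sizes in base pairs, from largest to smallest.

MluI sites (ACGCGT) start at positions 5, 14, 23, 56, 63.
MluI cuts after the first base of each site, so after positions 5, 14, 23, 56, 63.
Linear molecule, 5 cuts → 6 fragments:
  1–5 → 5 bp
  6–14 → 9 bp
  15–23 → 9 bp
  24–56 → 33 bp
  57–63 → 7 bp
  64–102 → 39 bp
Sorted largest to smallest: 39, 33, 9, 9, 7, 5 bp.

39, 33, 9, 9, 7, 5 bp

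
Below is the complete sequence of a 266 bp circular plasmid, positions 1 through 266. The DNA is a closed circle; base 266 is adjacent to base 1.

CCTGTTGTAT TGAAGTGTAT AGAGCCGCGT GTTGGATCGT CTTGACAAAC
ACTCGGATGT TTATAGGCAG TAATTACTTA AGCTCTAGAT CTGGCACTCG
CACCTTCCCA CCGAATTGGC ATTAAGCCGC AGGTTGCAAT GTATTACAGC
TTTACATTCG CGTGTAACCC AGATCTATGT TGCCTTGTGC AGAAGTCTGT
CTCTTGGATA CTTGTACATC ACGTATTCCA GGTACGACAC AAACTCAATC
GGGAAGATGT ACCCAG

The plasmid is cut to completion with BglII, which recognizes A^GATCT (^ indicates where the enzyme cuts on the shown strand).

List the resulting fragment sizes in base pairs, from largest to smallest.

182, 84 bp

BglII sites (AGATCT) start at positions 87, 171.
BglII cuts after the first base of each site, so after positions 87, 171.
Circular molecule, 2 cuts → 2 fragments:
  88–171 → 84 bp
  172–266 then 1–87 → 95 + 87 = 182 bp
Sorted largest to smallest: 182, 84 bp.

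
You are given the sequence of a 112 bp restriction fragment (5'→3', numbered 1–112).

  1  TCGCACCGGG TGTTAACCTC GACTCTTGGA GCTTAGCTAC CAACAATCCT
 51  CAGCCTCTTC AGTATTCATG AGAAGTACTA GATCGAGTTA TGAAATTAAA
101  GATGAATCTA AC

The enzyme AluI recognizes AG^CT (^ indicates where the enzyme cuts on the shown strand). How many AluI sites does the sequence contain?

AGCT occurs starting at positions 30, 35.
AluI cuts at 2 sites.

2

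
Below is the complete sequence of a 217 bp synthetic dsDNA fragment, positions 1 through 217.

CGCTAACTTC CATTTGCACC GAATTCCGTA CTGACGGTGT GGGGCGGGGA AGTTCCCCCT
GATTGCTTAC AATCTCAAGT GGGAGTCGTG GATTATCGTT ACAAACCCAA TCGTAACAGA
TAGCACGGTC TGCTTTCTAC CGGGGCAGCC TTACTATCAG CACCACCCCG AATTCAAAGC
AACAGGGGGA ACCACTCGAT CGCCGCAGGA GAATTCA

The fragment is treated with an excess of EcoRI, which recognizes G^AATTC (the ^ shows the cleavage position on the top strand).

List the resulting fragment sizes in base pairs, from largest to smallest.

EcoRI sites (GAATTC) start at positions 21, 170, 211.
EcoRI cuts after the first base of each site, so after positions 21, 170, 211.
Linear molecule, 3 cuts → 4 fragments:
  1–21 → 21 bp
  22–170 → 149 bp
  171–211 → 41 bp
  212–217 → 6 bp
Sorted largest to smallest: 149, 41, 21, 6 bp.

149, 41, 21, 6 bp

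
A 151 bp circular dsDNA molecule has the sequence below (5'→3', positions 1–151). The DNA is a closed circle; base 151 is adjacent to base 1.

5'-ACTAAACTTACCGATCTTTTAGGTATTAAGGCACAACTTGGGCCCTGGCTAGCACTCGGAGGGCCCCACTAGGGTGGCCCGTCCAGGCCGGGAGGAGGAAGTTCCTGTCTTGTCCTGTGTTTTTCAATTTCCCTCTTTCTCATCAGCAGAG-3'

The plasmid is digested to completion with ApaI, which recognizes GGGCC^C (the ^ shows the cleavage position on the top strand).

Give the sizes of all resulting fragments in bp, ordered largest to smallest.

ApaI sites (GGGCCC) start at positions 40, 61.
ApaI cuts after base 5 of each site (before the last base), so after positions 44, 65.
Circular molecule, 2 cuts → 2 fragments:
  45–65 → 21 bp
  66–151 then 1–44 → 86 + 44 = 130 bp
Sorted largest to smallest: 130, 21 bp.

130, 21 bp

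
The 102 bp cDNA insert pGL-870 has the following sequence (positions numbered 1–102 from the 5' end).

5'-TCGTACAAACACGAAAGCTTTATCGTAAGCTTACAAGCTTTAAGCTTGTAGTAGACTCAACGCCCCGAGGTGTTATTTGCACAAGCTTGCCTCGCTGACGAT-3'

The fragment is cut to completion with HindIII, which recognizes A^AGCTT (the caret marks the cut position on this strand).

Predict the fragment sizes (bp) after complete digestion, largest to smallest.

HindIII sites (AAGCTT) start at positions 15, 27, 35, 42, 83.
HindIII cuts after the first base of each site, so after positions 15, 27, 35, 42, 83.
Linear molecule, 5 cuts → 6 fragments:
  1–15 → 15 bp
  16–27 → 12 bp
  28–35 → 8 bp
  36–42 → 7 bp
  43–83 → 41 bp
  84–102 → 19 bp
Sorted largest to smallest: 41, 19, 15, 12, 8, 7 bp.

41, 19, 15, 12, 8, 7 bp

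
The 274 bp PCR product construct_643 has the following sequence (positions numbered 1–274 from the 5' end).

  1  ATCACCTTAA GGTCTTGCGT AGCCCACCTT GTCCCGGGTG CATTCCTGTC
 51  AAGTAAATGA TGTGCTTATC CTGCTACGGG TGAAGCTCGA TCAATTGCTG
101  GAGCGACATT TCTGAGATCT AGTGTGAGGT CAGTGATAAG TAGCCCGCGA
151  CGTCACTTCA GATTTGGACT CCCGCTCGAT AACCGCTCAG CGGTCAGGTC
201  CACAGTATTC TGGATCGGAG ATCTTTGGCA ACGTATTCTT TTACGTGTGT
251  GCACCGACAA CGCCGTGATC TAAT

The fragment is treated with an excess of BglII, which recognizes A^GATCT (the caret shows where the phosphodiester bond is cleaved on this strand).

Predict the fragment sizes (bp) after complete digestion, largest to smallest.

115, 104, 55 bp

BglII sites (AGATCT) start at positions 115, 219.
BglII cuts after the first base of each site, so after positions 115, 219.
Linear molecule, 2 cuts → 3 fragments:
  1–115 → 115 bp
  116–219 → 104 bp
  220–274 → 55 bp
Sorted largest to smallest: 115, 104, 55 bp.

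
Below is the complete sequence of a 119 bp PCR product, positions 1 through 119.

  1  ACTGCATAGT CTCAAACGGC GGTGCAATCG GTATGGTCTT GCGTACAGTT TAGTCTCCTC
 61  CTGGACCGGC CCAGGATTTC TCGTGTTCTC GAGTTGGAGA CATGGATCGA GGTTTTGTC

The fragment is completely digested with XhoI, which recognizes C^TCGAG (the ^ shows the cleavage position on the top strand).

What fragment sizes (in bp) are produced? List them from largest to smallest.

The XhoI site (CTCGAG) starts at position 88.
XhoI cuts after the first base of each site, so after position 88.
Linear molecule, 1 cut → 2 fragments:
  1–88 → 88 bp
  89–119 → 31 bp
Sorted largest to smallest: 88, 31 bp.

88, 31 bp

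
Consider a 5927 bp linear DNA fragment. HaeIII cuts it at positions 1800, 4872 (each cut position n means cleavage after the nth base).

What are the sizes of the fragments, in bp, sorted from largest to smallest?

3072, 1800, 1055 bp

Linear molecule, 2 cuts → 3 fragments:
  1800 − 0 = 1800 bp
  4872 − 1800 = 3072 bp
  5927 − 4872 = 1055 bp
Sorted largest to smallest: 3072, 1800, 1055 bp.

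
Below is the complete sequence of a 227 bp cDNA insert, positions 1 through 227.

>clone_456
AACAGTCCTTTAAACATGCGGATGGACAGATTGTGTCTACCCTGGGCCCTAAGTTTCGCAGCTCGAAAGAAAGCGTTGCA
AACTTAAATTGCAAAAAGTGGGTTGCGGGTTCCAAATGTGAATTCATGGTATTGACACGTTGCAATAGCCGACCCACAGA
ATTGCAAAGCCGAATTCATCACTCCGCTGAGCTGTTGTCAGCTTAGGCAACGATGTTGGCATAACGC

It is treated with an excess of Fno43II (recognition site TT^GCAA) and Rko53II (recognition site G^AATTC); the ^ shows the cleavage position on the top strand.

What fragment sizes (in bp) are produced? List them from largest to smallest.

77, 55, 30, 22, 21, 13, 9 bp

Fno43II sites (TTGCAA) start at positions 76, 89, 140, 162.
Fno43II cuts after base 2 of each site, so after positions 77, 90, 141, 163.
Rko53II sites (GAATTC) start at positions 120, 172.
Rko53II cuts after the first base of each site, so after positions 120, 172.
Combined cut positions: 77, 90, 120, 141, 163, 172.
Linear molecule, 6 cuts → 7 fragments:
  1–77 → 77 bp
  78–90 → 13 bp
  91–120 → 30 bp
  121–141 → 21 bp
  142–163 → 22 bp
  164–172 → 9 bp
  173–227 → 55 bp
Sorted largest to smallest: 77, 55, 30, 22, 21, 13, 9 bp.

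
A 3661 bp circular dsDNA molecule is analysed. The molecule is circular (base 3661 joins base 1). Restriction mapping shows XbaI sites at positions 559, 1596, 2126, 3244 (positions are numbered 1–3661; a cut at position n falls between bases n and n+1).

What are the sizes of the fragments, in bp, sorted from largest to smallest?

1118, 1037, 976, 530 bp

Circular molecule, 4 cuts → 4 fragments:
  1596 − 559 = 1037 bp
  2126 − 1596 = 530 bp
  3244 − 2126 = 1118 bp
  wrap: 3661 − 3244 + 559 = 976 bp
Sorted largest to smallest: 1118, 1037, 976, 530 bp.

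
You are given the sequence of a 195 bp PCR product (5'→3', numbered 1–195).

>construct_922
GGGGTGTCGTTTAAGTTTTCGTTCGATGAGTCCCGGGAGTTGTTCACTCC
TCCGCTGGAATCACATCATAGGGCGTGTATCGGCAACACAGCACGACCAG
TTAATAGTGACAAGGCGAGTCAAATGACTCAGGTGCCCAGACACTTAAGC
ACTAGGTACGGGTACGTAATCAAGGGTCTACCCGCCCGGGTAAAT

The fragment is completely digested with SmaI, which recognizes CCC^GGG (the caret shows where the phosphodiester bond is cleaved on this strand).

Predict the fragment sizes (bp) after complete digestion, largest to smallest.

153, 34, 8 bp

SmaI sites (CCCGGG) start at positions 32, 185.
SmaI cuts after base 3 of each site, so after positions 34, 187.
Linear molecule, 2 cuts → 3 fragments:
  1–34 → 34 bp
  35–187 → 153 bp
  188–195 → 8 bp
Sorted largest to smallest: 153, 34, 8 bp.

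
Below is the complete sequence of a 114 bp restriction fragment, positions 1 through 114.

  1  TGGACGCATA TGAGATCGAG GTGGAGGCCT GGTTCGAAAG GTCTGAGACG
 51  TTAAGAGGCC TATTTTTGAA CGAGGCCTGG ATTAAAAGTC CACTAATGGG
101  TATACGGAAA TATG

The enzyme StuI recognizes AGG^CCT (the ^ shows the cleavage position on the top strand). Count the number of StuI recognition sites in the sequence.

3

AGGCCT occurs starting at positions 25, 56, 73.
StuI cuts at 3 sites.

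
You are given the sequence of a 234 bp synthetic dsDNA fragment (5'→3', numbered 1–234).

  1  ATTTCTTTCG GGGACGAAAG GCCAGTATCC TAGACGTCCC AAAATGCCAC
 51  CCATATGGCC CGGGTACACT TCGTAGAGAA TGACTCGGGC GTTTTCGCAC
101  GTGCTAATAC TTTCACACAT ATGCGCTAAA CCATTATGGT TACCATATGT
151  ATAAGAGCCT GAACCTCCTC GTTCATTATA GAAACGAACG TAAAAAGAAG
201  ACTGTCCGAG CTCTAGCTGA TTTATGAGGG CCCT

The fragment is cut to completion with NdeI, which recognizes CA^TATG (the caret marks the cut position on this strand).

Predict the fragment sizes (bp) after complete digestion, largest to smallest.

89, 66, 53, 26 bp

NdeI sites (CATATG) start at positions 52, 118, 144.
NdeI cuts after base 2 of each site, so after positions 53, 119, 145.
Linear molecule, 3 cuts → 4 fragments:
  1–53 → 53 bp
  54–119 → 66 bp
  120–145 → 26 bp
  146–234 → 89 bp
Sorted largest to smallest: 89, 66, 53, 26 bp.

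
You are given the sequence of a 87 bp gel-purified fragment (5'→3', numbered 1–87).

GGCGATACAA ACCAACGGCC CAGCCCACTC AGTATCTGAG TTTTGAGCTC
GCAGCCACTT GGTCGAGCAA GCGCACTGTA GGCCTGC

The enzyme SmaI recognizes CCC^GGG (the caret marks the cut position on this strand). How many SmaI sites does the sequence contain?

No occurrence of CCCGGG is present in the sequence.
SmaI does not cut: 0 sites.

0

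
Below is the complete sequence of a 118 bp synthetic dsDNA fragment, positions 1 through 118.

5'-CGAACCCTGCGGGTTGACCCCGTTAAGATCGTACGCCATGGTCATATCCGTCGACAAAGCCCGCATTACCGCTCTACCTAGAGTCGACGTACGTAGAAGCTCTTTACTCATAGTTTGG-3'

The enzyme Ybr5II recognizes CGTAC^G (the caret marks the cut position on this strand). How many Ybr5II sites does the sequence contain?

2

CGTACG occurs starting at positions 30, 88.
Ybr5II cuts at 2 sites.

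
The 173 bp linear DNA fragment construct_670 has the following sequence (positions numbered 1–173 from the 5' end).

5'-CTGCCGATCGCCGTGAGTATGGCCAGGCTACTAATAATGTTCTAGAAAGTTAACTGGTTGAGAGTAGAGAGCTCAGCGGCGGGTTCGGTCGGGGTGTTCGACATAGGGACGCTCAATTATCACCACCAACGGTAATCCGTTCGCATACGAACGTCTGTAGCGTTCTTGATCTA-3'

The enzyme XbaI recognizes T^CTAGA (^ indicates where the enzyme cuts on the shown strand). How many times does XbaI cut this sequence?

TCTAGA occurs starting at position 41.
XbaI cuts at 1 site.

1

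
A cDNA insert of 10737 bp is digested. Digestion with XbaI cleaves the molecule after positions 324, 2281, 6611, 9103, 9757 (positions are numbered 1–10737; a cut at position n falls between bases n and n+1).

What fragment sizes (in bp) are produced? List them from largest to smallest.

4330, 2492, 1957, 980, 654, 324 bp

Linear molecule, 5 cuts → 6 fragments:
  324 − 0 = 324 bp
  2281 − 324 = 1957 bp
  6611 − 2281 = 4330 bp
  9103 − 6611 = 2492 bp
  9757 − 9103 = 654 bp
  10737 − 9757 = 980 bp
Sorted largest to smallest: 4330, 2492, 1957, 980, 654, 324 bp.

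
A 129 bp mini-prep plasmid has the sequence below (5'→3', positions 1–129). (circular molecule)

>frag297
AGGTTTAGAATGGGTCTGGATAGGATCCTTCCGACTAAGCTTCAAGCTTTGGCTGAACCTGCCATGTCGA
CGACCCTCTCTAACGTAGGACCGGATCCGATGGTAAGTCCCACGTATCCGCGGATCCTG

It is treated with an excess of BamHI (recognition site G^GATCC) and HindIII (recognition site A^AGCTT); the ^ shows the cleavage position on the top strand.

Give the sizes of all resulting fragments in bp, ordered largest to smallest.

BamHI sites (GGATCC) start at positions 23, 93, 122.
BamHI cuts after the first base of each site, so after positions 23, 93, 122.
HindIII sites (AAGCTT) start at positions 37, 44.
HindIII cuts after the first base of each site, so after positions 37, 44.
Combined cut positions: 23, 37, 44, 93, 122.
Circular molecule, 5 cuts → 5 fragments:
  24–37 → 14 bp
  38–44 → 7 bp
  45–93 → 49 bp
  94–122 → 29 bp
  123–129 then 1–23 → 7 + 23 = 30 bp
Sorted largest to smallest: 49, 30, 29, 14, 7 bp.

49, 30, 29, 14, 7 bp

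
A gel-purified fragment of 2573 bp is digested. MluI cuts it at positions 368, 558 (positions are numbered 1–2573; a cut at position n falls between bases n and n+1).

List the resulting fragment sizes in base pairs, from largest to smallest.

2015, 368, 190 bp

Linear molecule, 2 cuts → 3 fragments:
  368 − 0 = 368 bp
  558 − 368 = 190 bp
  2573 − 558 = 2015 bp
Sorted largest to smallest: 2015, 368, 190 bp.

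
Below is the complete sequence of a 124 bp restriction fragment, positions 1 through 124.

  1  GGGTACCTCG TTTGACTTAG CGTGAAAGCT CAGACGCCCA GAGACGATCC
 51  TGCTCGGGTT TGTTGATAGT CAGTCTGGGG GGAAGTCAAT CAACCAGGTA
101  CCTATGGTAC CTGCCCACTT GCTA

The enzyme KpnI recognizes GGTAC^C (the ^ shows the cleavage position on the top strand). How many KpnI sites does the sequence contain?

3

GGTACC occurs starting at positions 2, 97, 106.
KpnI cuts at 3 sites.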